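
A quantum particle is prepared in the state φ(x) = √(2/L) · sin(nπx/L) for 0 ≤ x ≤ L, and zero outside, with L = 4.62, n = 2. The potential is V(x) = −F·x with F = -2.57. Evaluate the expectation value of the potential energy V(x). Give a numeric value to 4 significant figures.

⟨V⟩ = ∫ V(x)·|φ|² dx.
With sin²θ = (1 − cos2θ)/2 on 0 ≤ x ≤ L: ∫sin²(nπx/L) dx = L/2, ∫x·sin²(nπx/L) dx = L²/4, ∫x²·sin²(nπx/L) dx = L³·(1/6 − 1/(4n²π²)); higher powers xᵏ the same way, integrating xᵏ·cos(2nπx/L) by parts.
⟨V⟩ = 5.9367.

5.937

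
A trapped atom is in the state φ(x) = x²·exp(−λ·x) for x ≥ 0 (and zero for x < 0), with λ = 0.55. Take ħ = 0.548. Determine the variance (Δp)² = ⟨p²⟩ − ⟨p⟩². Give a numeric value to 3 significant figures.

0.0303

Compute ⟨p⟩ and ⟨p²⟩ separately; (Δp)² = ⟨p²⟩ − ⟨p⟩².
Differentiate x²·exp(−λ·x) with the product rule; every integrand then reduces to terms xʲ·e^(−2λx) on [0, ∞), with ∫₀^∞ xʲ·e^(−2λx) dx = j!/(2λ)^(j+1).
Normalization: ∫|φ|² dx = 14.902.
⟨p⟩ = 0.0000 and ⟨p²⟩ = 0.030281.
(Δp)² = 0.030281 − (0.0000)² = 0.030281.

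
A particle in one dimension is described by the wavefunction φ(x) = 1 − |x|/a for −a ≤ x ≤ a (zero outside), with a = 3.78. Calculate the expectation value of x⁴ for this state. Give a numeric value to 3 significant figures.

5.83

⟨x⁴⟩ = ∫ x⁴·|φ|² dx / ∫|φ|² dx (integrals over the domain).
φ is even, so ∫ over [−a, a] = 2∫₀ᵃ with φ = 1 − x/a there: ∫₀ᵃ (1 − x/a)² dx = a/3, ∫₀ᵃ x²(1 − x/a)² dx = a³/30, ∫₀ᵃ x⁴(1 − x/a)² dx = a⁵/105.
State is unnormalized: ∫|φ|² dx = 2.5200, and ∫φ*·x⁴·φ dx = 14.699, so ⟨x⁴⟩ = 14.699 / 2.5200.
⟨x⁴⟩ = 5.8331.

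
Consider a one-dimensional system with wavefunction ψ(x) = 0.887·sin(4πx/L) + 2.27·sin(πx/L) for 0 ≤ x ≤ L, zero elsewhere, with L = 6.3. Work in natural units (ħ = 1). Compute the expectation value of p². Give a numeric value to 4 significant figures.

p² ψ = −ħ² d²ψ/dx²; ⟨p²⟩ = −ħ² ∫ ψ*·ψ'' dx / ∫|ψ|² dx.
d²/dx² sin(jπx/L) = −(jπ/L)²·sin(jπx/L); on 0 ≤ x ≤ L, ∫sin²(jπx/L) dx = L/2 and ∫sin(jπx/L)·sin(lπx/L) dx = 0 for j ≠ l, so only diagonal terms survive in ∫|ψ|² and ∫ψ·ψ″; ∫ψ·ψ′ dx = [ψ²/2] between the walls = 0.
State is unnormalized: ∫|ψ|² dx = 18.710, and ∫ψ*·(−ħ² ψ'') dx = 13.897, so ⟨p²⟩ = 13.897 / 18.710.
⟨p²⟩ = 0.74274.

0.7427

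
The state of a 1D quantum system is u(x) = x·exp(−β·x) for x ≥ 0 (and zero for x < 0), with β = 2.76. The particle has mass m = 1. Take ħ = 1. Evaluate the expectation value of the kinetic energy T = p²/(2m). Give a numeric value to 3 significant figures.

T = −(ħ²/2m) d²/dx², so ⟨T⟩ = −(ħ²/2m) ∫ u*·u'' dx / ∫|u|² dx; with m = 1.
Differentiate x·exp(−β·x) with the product rule; every integrand then reduces to terms xʲ·e^(−2βx) on [0, ∞), with ∫₀^∞ xʲ·e^(−2βx) dx = j!/(2β)^(j+1).
State is unnormalized: ∫|u|² dx = 0.011891, and ∫u*·(−ħ²/2m · u'') dx = 0.045290, so ⟨T⟩ = 0.045290 / 0.011891.
⟨T⟩ = 3.8088.

3.81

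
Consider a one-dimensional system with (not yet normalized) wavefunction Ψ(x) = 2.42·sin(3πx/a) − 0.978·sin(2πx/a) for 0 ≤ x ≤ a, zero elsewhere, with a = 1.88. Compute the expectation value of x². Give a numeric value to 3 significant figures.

⟨x²⟩ = ∫ x²·|Ψ|² dx / ∫|Ψ|² dx (integrals over the domain).
On 0 ≤ x ≤ a (j ≠ l): ∫sin²(jπx/a) dx = a/2, ∫sin(jπx/a)·sin(lπx/a) dx = 0; diagonal moments ∫x·sin²(jπx/a) dx = a²/4, ∫x²·sin²(jπx/a) dx = a³·(1/6 − 1/(4j²π²)); cross terms ∫x·sin(jπx/a)·sin(lπx/a) dx = 0 for j + l even and −4jla²/(π²(j² − l²)²) for j + l odd, ∫x²·sin(jπx/a)·sin(lπx/a) dx = (−1)^(j+l)·4jla³/(π²(j² − l²)²); higher powers the same way via product-to-sum and parts.
State is unnormalized: ∫|Ψ|² dx = 6.4041, and ∫Ψ*·x²·Ψ dx = 10.454, so ⟨x²⟩ = 10.454 / 6.4041.
⟨x²⟩ = 1.6325.

1.63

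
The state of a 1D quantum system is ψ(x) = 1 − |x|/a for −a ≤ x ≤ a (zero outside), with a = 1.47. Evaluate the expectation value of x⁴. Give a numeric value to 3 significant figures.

0.133

⟨x⁴⟩ = ∫ x⁴·|ψ|² dx / ∫|ψ|² dx (integrals over the domain).
ψ is even, so ∫ over [−a, a] = 2∫₀ᵃ with ψ = 1 − x/a there: ∫₀ᵃ (1 − x/a)² dx = a/3, ∫₀ᵃ x²(1 − x/a)² dx = a³/30, ∫₀ᵃ x⁴(1 − x/a)² dx = a⁵/105.
State is unnormalized: ∫|ψ|² dx = 0.98000, and ∫ψ*·x⁴·ψ dx = 0.13075, so ⟨x⁴⟩ = 0.13075 / 0.98000.
⟨x⁴⟩ = 0.13341.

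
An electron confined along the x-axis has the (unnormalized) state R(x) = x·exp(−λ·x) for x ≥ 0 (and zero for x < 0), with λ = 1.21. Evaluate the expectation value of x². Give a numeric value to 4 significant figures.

⟨x²⟩ = ∫ x²·|R|² dx / ∫|R|² dx (integrals over the domain).
Every integrand reduces to terms xʲ·e^(−2λx) on [0, ∞); use ∫₀^∞ xʲ·e^(−2λx) dx = j!/(2λ)^(j+1).
State is unnormalized: ∫|R|² dx = 0.14112, and ∫R*·x²·R dx = 0.28916, so ⟨x²⟩ = 0.28916 / 0.14112.
⟨x²⟩ = 2.0490.

2.049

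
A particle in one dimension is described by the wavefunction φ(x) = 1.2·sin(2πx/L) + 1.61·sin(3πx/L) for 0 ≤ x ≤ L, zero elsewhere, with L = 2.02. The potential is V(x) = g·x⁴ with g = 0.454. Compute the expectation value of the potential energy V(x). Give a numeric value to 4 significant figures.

⟨V⟩ = ∫ V(x)·|φ|² dx / ∫|φ|² dx.
On 0 ≤ x ≤ L (j ≠ l): ∫sin²(jπx/L) dx = L/2, ∫sin(jπx/L)·sin(lπx/L) dx = 0; diagonal moments ∫x·sin²(jπx/L) dx = L²/4, ∫x²·sin²(jπx/L) dx = L³·(1/6 − 1/(4j²π²)); cross terms ∫x·sin(jπx/L)·sin(lπx/L) dx = 0 for j + l even and −4jlL²/(π²(j² − l²)²) for j + l odd, ∫x²·sin(jπx/L)·sin(lπx/L) dx = (−1)^(j+l)·4jlL³/(π²(j² − l²)²); higher powers the same way via product-to-sum and parts.
State is unnormalized: ∫|φ|² dx = 4.0724, and ∫φ*·V(x)·φ dx = 1.4488, so ⟨V⟩ = 1.4488 / 4.0724.
⟨V⟩ = 0.35575.

0.3558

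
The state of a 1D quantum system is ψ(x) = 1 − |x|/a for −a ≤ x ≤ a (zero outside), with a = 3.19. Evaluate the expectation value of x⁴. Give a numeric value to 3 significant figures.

2.96

⟨x⁴⟩ = ∫ x⁴·|ψ|² dx / ∫|ψ|² dx (integrals over the domain).
ψ is even, so ∫ over [−a, a] = 2∫₀ᵃ with ψ = 1 − x/a there: ∫₀ᵃ (1 − x/a)² dx = a/3, ∫₀ᵃ x²(1 − x/a)² dx = a³/30, ∫₀ᵃ x⁴(1 − x/a)² dx = a⁵/105.
State is unnormalized: ∫|ψ|² dx = 2.1267, and ∫ψ*·x⁴·ψ dx = 6.2921, so ⟨x⁴⟩ = 6.2921 / 2.1267.
⟨x⁴⟩ = 2.9587.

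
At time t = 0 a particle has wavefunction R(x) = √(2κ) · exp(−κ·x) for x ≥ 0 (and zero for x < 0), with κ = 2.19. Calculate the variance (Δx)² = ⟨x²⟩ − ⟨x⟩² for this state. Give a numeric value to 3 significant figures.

0.0521

Compute ⟨x⟩ and ⟨x²⟩ separately, then (Δx)² = ⟨x²⟩ − ⟨x⟩².
Every integrand reduces to terms xʲ·e^(−2κx) on [0, ∞); use ∫₀^∞ xʲ·e^(−2κx) dx = j!/(2κ)^(j+1).
⟨x⟩ = 0.22831 and ⟨x²⟩ = 0.10425.
(Δx)² = 0.10425 − (0.22831)² = 0.052126.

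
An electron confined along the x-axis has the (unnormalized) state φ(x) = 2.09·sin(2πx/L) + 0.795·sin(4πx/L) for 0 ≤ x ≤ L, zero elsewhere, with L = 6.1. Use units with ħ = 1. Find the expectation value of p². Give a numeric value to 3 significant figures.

1.46

p² φ = −ħ² d²φ/dx²; ⟨p²⟩ = −ħ² ∫ φ*·φ'' dx / ∫|φ|² dx.
d²/dx² sin(jπx/L) = −(jπ/L)²·sin(jπx/L); on 0 ≤ x ≤ L, ∫sin²(jπx/L) dx = L/2 and ∫sin(jπx/L)·sin(lπx/L) dx = 0 for j ≠ l, so only diagonal terms survive in ∫|φ|² and ∫φ·φ″; ∫φ·φ′ dx = [φ²/2] between the walls = 0.
State is unnormalized: ∫|φ|² dx = 15.250, and ∫φ*·(−ħ² φ'') dx = 22.316, so ⟨p²⟩ = 22.316 / 15.250.
⟨p²⟩ = 1.4633.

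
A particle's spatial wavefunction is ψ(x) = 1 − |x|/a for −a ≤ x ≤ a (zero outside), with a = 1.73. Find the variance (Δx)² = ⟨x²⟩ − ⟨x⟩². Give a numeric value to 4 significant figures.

Compute ⟨x⟩ and ⟨x²⟩ separately, then (Δx)² = ⟨x²⟩ − ⟨x⟩².
ψ is even, so ∫ over [−a, a] = 2∫₀ᵃ with ψ = 1 − x/a there: ∫₀ᵃ (1 − x/a)² dx = a/3, ∫₀ᵃ x²(1 − x/a)² dx = a³/30, ∫₀ᵃ x⁴(1 − x/a)² dx = a⁵/105.
Normalization: ∫|ψ|² dx = 1.1533.
⟨x⟩ = 0.0000 and ⟨x²⟩ = 0.29929.
(Δx)² = 0.29929 − (0.0000)² = 0.29929.

0.2993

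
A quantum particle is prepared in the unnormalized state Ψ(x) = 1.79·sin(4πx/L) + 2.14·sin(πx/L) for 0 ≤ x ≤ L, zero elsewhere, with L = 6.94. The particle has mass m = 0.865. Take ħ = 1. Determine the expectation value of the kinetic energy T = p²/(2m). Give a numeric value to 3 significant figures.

T = −(ħ²/2m) d²/dx², so ⟨T⟩ = −(ħ²/2m) ∫ Ψ*·Ψ'' dx / ∫|Ψ|² dx; with m = 0.865.
d²/dx² sin(jπx/L) = −(jπ/L)²·sin(jπx/L); on 0 ≤ x ≤ L, ∫sin²(jπx/L) dx = L/2 and ∫sin(jπx/L)·sin(lπx/L) dx = 0 for j ≠ l, so only diagonal terms survive in ∫|Ψ|² and ∫Ψ·Ψ″; ∫Ψ·Ψ′ dx = [Ψ²/2] between the walls = 0.
State is unnormalized: ∫|Ψ|² dx = 27.009, and ∫Ψ*·(−ħ²/2m · Ψ'') dx = 22.954, so ⟨T⟩ = 22.954 / 27.009.
⟨T⟩ = 0.84983.

0.850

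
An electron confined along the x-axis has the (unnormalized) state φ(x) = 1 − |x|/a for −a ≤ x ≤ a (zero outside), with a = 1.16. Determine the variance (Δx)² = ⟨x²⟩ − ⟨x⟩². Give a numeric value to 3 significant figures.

Compute ⟨x⟩ and ⟨x²⟩ separately, then (Δx)² = ⟨x²⟩ − ⟨x⟩².
φ is even, so ∫ over [−a, a] = 2∫₀ᵃ with φ = 1 − x/a there: ∫₀ᵃ (1 − x/a)² dx = a/3, ∫₀ᵃ x²(1 − x/a)² dx = a³/30, ∫₀ᵃ x⁴(1 − x/a)² dx = a⁵/105.
Normalization: ∫|φ|² dx = 0.77333.
⟨x⟩ = 0.0000 and ⟨x²⟩ = 0.13456.
(Δx)² = 0.13456 − (0.0000)² = 0.13456.

0.135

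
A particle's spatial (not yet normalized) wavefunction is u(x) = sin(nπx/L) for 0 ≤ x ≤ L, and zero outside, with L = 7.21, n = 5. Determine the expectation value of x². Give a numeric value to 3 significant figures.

⟨x²⟩ = ∫ x²·|u|² dx / ∫|u|² dx (integrals over the domain).
With sin²θ = (1 − cos2θ)/2 on 0 ≤ x ≤ L: ∫sin²(nπx/L) dx = L/2, ∫x·sin²(nπx/L) dx = L²/4, ∫x²·sin²(nπx/L) dx = L³·(1/6 − 1/(4n²π²)); higher powers xᵏ the same way, integrating xᵏ·cos(2nπx/L) by parts.
State is unnormalized: ∫|u|² dx = 3.6050, and ∫u*·x²·u dx = 62.088, so ⟨x²⟩ = 62.088 / 3.6050.
⟨x²⟩ = 17.223.

17.2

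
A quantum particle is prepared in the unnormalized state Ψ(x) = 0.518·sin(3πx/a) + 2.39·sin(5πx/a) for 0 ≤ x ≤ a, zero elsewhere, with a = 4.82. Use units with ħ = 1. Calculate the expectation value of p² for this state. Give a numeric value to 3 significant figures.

10.3

p² Ψ = −ħ² d²Ψ/dx²; ⟨p²⟩ = −ħ² ∫ Ψ*·Ψ'' dx / ∫|Ψ|² dx.
d²/dx² sin(jπx/a) = −(jπ/a)²·sin(jπx/a); on 0 ≤ x ≤ a, ∫sin²(jπx/a) dx = a/2 and ∫sin(jπx/a)·sin(lπx/a) dx = 0 for j ≠ l, so only diagonal terms survive in ∫|Ψ|² and ∫Ψ·Ψ″; ∫Ψ·Ψ′ dx = [Ψ²/2] between the walls = 0.
State is unnormalized: ∫|Ψ|² dx = 14.413, and ∫Ψ*·(−ħ² Ψ'') dx = 148.68, so ⟨p²⟩ = 148.68 / 14.413.
⟨p²⟩ = 10.316.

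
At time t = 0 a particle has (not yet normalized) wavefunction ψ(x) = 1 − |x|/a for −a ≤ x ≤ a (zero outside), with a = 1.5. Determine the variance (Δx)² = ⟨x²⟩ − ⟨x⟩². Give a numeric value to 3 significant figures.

Compute ⟨x⟩ and ⟨x²⟩ separately, then (Δx)² = ⟨x²⟩ − ⟨x⟩².
ψ is even, so ∫ over [−a, a] = 2∫₀ᵃ with ψ = 1 − x/a there: ∫₀ᵃ (1 − x/a)² dx = a/3, ∫₀ᵃ x²(1 − x/a)² dx = a³/30, ∫₀ᵃ x⁴(1 − x/a)² dx = a⁵/105.
Normalization: ∫|ψ|² dx = 1.0000.
⟨x⟩ = 0.0000 and ⟨x²⟩ = 0.22500.
(Δx)² = 0.22500 − (0.0000)² = 0.22500.

0.225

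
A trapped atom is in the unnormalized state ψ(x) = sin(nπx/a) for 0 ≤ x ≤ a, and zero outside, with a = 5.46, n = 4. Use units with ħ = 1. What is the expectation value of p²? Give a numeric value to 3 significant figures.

5.30

p² ψ = −ħ² d²ψ/dx²; ⟨p²⟩ = −ħ² ∫ ψ*·ψ'' dx / ∫|ψ|² dx.
d/dx sin(nπx/a) = (nπ/a)·cos(nπx/a) and d²/dx² sin(nπx/a) = −(nπ/a)²·sin(nπx/a); on 0 ≤ x ≤ a, ∫sin²(nπx/a) dx = a/2 and ∫sin(nπx/a)·cos(nπx/a) dx = 0.
State is unnormalized: ∫|ψ|² dx = 2.7300, and ∫ψ*·(−ħ² ψ'') dx = 14.461, so ⟨p²⟩ = 14.461 / 2.7300.
⟨p²⟩ = 5.2971.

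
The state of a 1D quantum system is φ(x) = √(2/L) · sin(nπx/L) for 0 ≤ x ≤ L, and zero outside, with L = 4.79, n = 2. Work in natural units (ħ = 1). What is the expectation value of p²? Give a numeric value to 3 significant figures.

p² φ = −ħ² d²φ/dx²; ⟨p²⟩ = −ħ² ∫ φ*·φ'' dx.
d/dx sin(nπx/L) = (nπ/L)·cos(nπx/L) and d²/dx² sin(nπx/L) = −(nπ/L)²·sin(nπx/L); on 0 ≤ x ≤ L, ∫sin²(nπx/L) dx = L/2 and ∫sin(nπx/L)·cos(nπx/L) dx = 0.
⟨p²⟩ = 1.7206.

1.72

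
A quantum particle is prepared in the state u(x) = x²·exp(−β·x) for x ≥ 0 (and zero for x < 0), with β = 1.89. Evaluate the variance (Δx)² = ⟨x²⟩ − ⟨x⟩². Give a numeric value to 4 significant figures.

Compute ⟨x⟩ and ⟨x²⟩ separately, then (Δx)² = ⟨x²⟩ − ⟨x⟩².
Every integrand reduces to terms xʲ·e^(−2βx) on [0, ∞); use ∫₀^∞ xʲ·e^(−2βx) dx = j!/(2β)^(j+1).
Normalization: ∫|u|² dx = 0.031099.
⟨x⟩ = 1.3228 and ⟨x²⟩ = 2.0996.
(Δx)² = 2.0996 − (1.3228)² = 0.34993.

0.3499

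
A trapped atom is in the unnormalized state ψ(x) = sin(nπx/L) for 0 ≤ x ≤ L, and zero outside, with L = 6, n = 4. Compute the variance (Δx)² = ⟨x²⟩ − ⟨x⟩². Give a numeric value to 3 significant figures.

Compute ⟨x⟩ and ⟨x²⟩ separately, then (Δx)² = ⟨x²⟩ − ⟨x⟩².
With sin²θ = (1 − cos2θ)/2 on 0 ≤ x ≤ L: ∫sin²(nπx/L) dx = L/2, ∫x·sin²(nπx/L) dx = L²/4, ∫x²·sin²(nπx/L) dx = L³·(1/6 − 1/(4n²π²)); higher powers xᵏ the same way, integrating xᵏ·cos(2nπx/L) by parts.
Normalization: ∫|ψ|² dx = 3.0000.
⟨x⟩ = 3.0000 and ⟨x²⟩ = 11.886.
(Δx)² = 11.886 − (3.0000)² = 2.8860.

2.89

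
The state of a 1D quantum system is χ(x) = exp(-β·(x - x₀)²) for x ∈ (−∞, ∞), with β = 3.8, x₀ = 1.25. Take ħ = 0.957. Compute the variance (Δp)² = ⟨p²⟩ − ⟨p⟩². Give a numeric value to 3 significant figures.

Compute ⟨p⟩ and ⟨p²⟩ separately; (Δp)² = ⟨p²⟩ − ⟨p⟩².
Gaussian moments (u = x − x₀): ∫u^(2j)·e^(−2βu²) du = (2j−1)!!/(4β)^j · √(π/(2β)), odd powers integrate to 0; here √(π/(2β)) = 0.64294. Derivatives: d/dx e^(−βu²) = −2βu·e^(−βu²), d²/dx² e^(−βu²) = (4β²u² − 2β)·e^(−βu²).
Normalization: ∫|χ|² dx = 0.64294.
⟨p⟩ = 0.0000 and ⟨p²⟩ = 3.4802.
(Δp)² = 3.4802 − (0.0000)² = 3.4802.

3.48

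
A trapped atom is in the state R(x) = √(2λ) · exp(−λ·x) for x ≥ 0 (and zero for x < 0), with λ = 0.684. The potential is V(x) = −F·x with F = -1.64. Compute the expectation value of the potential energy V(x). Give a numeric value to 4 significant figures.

⟨V⟩ = ∫ V(x)·|R|² dx.
Every integrand reduces to terms xʲ·e^(−2λx) on [0, ∞); use ∫₀^∞ xʲ·e^(−2λx) dx = j!/(2λ)^(j+1).
⟨V⟩ = 1.1988.

1.199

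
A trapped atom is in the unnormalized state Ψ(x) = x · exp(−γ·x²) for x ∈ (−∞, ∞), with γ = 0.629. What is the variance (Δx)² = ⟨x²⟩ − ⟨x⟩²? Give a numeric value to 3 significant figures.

1.19

Compute ⟨x⟩ and ⟨x²⟩ separately, then (Δx)² = ⟨x²⟩ − ⟨x⟩².
Expand each integrand as polynomial × e^(−2γx²) and use ∫x^(2j)·e^(−2γx²) dx = (2j−1)!!/(4γ)^j · √(π/(2γ)), odd powers → 0; here √(π/(2γ)) = 1.5803.
Normalization: ∫|Ψ|² dx = 0.62809.
⟨x⟩ = 0.0000 and ⟨x²⟩ = 1.1924.
(Δx)² = 1.1924 − (0.0000)² = 1.1924.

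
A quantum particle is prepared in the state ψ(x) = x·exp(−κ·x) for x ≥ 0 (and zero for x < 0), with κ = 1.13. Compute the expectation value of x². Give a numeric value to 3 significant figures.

⟨x²⟩ = ∫ x²·|ψ|² dx / ∫|ψ|² dx (integrals over the domain).
Every integrand reduces to terms xʲ·e^(−2κx) on [0, ∞); use ∫₀^∞ xʲ·e^(−2κx) dx = j!/(2κ)^(j+1).
State is unnormalized: ∫|ψ|² dx = 0.17326, and ∫ψ*·x²·ψ dx = 0.40707, so ⟨x²⟩ = 0.40707 / 0.17326.
⟨x²⟩ = 2.3494.

2.35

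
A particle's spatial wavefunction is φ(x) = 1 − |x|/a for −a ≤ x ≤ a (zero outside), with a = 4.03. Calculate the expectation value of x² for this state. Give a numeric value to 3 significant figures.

⟨x²⟩ = ∫ x²·|φ|² dx / ∫|φ|² dx (integrals over the domain).
φ is even, so ∫ over [−a, a] = 2∫₀ᵃ with φ = 1 − x/a there: ∫₀ᵃ (1 − x/a)² dx = a/3, ∫₀ᵃ x²(1 − x/a)² dx = a³/30, ∫₀ᵃ x⁴(1 − x/a)² dx = a⁵/105.
State is unnormalized: ∫|φ|² dx = 2.6867, and ∫φ*·x²·φ dx = 4.3634, so ⟨x²⟩ = 4.3634 / 2.6867.
⟨x²⟩ = 1.6241.

1.62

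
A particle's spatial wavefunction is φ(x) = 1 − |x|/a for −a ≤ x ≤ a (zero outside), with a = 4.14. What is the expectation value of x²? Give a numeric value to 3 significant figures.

1.71

⟨x²⟩ = ∫ x²·|φ|² dx / ∫|φ|² dx (integrals over the domain).
φ is even, so ∫ over [−a, a] = 2∫₀ᵃ with φ = 1 − x/a there: ∫₀ᵃ (1 − x/a)² dx = a/3, ∫₀ᵃ x²(1 − x/a)² dx = a³/30, ∫₀ᵃ x⁴(1 − x/a)² dx = a⁵/105.
State is unnormalized: ∫|φ|² dx = 2.7600, and ∫φ*·x²·φ dx = 4.7305, so ⟨x²⟩ = 4.7305 / 2.7600.
⟨x²⟩ = 1.7140.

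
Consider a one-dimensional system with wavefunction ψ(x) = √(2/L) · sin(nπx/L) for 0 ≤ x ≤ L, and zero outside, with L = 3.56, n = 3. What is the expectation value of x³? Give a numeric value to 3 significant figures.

10.9

⟨x³⟩ = ∫ x³·|ψ|² dx (integrals over the domain).
With sin²θ = (1 − cos2θ)/2 on 0 ≤ x ≤ L: ∫sin²(nπx/L) dx = L/2, ∫x·sin²(nπx/L) dx = L²/4, ∫x²·sin²(nπx/L) dx = L³·(1/6 − 1/(4n²π²)); higher powers xᵏ the same way, integrating xᵏ·cos(2nπx/L) by parts.
⟨x³⟩ = 10.899.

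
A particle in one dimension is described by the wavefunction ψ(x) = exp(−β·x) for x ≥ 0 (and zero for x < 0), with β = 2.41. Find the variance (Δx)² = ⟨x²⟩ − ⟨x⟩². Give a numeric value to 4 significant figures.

0.04304

Compute ⟨x⟩ and ⟨x²⟩ separately, then (Δx)² = ⟨x²⟩ − ⟨x⟩².
Every integrand reduces to terms xʲ·e^(−2βx) on [0, ∞); use ∫₀^∞ xʲ·e^(−2βx) dx = j!/(2β)^(j+1).
Normalization: ∫|ψ|² dx = 0.20747.
⟨x⟩ = 0.20747 and ⟨x²⟩ = 0.086087.
(Δx)² = 0.086087 − (0.20747)² = 0.043043.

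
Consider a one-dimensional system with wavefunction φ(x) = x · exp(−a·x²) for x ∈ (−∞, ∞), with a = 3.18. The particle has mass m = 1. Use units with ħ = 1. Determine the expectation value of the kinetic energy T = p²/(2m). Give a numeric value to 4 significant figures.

4.770

T = −(ħ²/2m) d²/dx², so ⟨T⟩ = −(ħ²/2m) ∫ φ*·φ'' dx / ∫|φ|² dx; with m = 1.
Expand each integrand as polynomial × e^(−2ax²) and use ∫x^(2j)·e^(−2ax²) dx = (2j−1)!!/(4a)^j · √(π/(2a)), odd powers → 0; here √(π/(2a)) = 0.70282. Differentiate with the product rule, d/dx e^(−ax²) = −2ax·e^(−ax²).
State is unnormalized: ∫|φ|² dx = 0.055253, and ∫φ*·(−ħ²/2m · φ'') dx = 0.26356, so ⟨T⟩ = 0.26356 / 0.055253.
⟨T⟩ = 4.7700.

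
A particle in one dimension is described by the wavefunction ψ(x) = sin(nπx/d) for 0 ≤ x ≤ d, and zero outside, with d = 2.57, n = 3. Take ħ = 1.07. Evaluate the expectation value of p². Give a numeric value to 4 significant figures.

15.40

p² ψ = −ħ² d²ψ/dx²; ⟨p²⟩ = −ħ² ∫ ψ*·ψ'' dx / ∫|ψ|² dx.
d/dx sin(nπx/d) = (nπ/d)·cos(nπx/d) and d²/dx² sin(nπx/d) = −(nπ/d)²·sin(nπx/d); on 0 ≤ x ≤ d, ∫sin²(nπx/d) dx = d/2 and ∫sin(nπx/d)·cos(nπx/d) dx = 0.
State is unnormalized: ∫|ψ|² dx = 1.2850, and ∫ψ*·(−ħ² ψ'') dx = 19.785, so ⟨p²⟩ = 19.785 / 1.2850.
⟨p²⟩ = 15.397.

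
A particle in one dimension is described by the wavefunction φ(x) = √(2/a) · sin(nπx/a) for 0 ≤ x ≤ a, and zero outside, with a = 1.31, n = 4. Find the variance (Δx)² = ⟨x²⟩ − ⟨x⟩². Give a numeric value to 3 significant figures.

Compute ⟨x⟩ and ⟨x²⟩ separately, then (Δx)² = ⟨x²⟩ − ⟨x⟩².
With sin²θ = (1 − cos2θ)/2 on 0 ≤ x ≤ a: ∫sin²(nπx/a) dx = a/2, ∫x·sin²(nπx/a) dx = a²/4, ∫x²·sin²(nπx/a) dx = a³·(1/6 − 1/(4n²π²)); higher powers xᵏ the same way, integrating xᵏ·cos(2nπx/a) by parts.
⟨x⟩ = 0.65500 and ⟨x²⟩ = 0.56660.
(Δx)² = 0.56660 − (0.65500)² = 0.13757.

0.138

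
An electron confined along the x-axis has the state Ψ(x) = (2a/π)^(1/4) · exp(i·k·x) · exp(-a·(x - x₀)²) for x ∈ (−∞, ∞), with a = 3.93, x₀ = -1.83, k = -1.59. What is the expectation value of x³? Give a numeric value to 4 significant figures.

-6.478

⟨x³⟩ = ∫ x³·|Ψ|² dx (integrals over the domain).
Gaussian moments (u = x − x₀): ∫u^(2j)·e^(−2au²) du = (2j−1)!!/(4a)^j · √(π/(2a)), odd powers integrate to 0; here √(π/(2a)) = 0.63221.
⟨x³⟩ = -6.4777.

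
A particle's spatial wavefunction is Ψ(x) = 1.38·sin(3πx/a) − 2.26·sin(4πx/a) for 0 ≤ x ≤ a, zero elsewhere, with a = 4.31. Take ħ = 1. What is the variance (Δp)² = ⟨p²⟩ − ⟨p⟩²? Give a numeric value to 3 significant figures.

Compute ⟨p⟩ and ⟨p²⟩ separately; (Δp)² = ⟨p²⟩ − ⟨p⟩².
d²/dx² sin(jπx/a) = −(jπ/a)²·sin(jπx/a); on 0 ≤ x ≤ a, ∫sin²(jπx/a) dx = a/2 and ∫sin(jπx/a)·sin(lπx/a) dx = 0 for j ≠ l, so only diagonal terms survive in ∫|Ψ|² and ∫Ψ·Ψ″; ∫Ψ·Ψ′ dx = [Ψ²/2] between the walls = 0.
Normalization: ∫|Ψ|² dx = 15.111.
⟨p⟩ = 0.0000 and ⟨p²⟩ = 7.4908.
(Δp)² = 7.4908 − (0.0000)² = 7.4908.

7.49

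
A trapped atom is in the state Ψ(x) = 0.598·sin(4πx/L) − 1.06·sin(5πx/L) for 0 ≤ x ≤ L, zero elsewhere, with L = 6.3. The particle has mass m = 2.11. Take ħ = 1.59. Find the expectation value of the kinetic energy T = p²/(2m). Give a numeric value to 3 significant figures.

3.40

T = −(ħ²/2m) d²/dx², so ⟨T⟩ = −(ħ²/2m) ∫ Ψ*·Ψ'' dx / ∫|Ψ|² dx; with m = 2.11.
d²/dx² sin(jπx/L) = −(jπ/L)²·sin(jπx/L); on 0 ≤ x ≤ L, ∫sin²(jπx/L) dx = L/2 and ∫sin(jπx/L)·sin(lπx/L) dx = 0 for j ≠ l, so only diagonal terms survive in ∫|Ψ|² and ∫Ψ·Ψ″; ∫Ψ·Ψ′ dx = [Ψ²/2] between the walls = 0.
State is unnormalized: ∫|Ψ|² dx = 4.6658, and ∫Ψ*·(−ħ²/2m · Ψ'') dx = 15.866, so ⟨T⟩ = 15.866 / 4.6658.
⟨T⟩ = 3.4006.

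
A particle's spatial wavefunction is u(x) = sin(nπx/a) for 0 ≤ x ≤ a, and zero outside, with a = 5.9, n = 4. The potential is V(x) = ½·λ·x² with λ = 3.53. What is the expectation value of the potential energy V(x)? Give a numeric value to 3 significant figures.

20.3

⟨V⟩ = ∫ V(x)·|u|² dx / ∫|u|² dx.
With sin²θ = (1 − cos2θ)/2 on 0 ≤ x ≤ a: ∫sin²(nπx/a) dx = a/2, ∫x·sin²(nπx/a) dx = a²/4, ∫x²·sin²(nπx/a) dx = a³·(1/6 − 1/(4n²π²)); higher powers xᵏ the same way, integrating xᵏ·cos(2nπx/a) by parts.
State is unnormalized: ∫|u|² dx = 2.9500, and ∫u*·V(x)·u dx = 59.842, so ⟨V⟩ = 59.842 / 2.9500.
⟨V⟩ = 20.285.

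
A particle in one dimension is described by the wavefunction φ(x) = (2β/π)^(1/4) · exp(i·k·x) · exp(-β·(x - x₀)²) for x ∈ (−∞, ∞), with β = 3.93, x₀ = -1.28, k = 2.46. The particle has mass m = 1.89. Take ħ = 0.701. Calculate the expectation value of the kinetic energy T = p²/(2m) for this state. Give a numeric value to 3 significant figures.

1.30

T = −(ħ²/2m) d²/dx², so ⟨T⟩ = −(ħ²/2m) ∫ φ*·φ'' dx; with m = 1.89.
Gaussian moments (u = x − x₀): ∫u^(2j)·e^(−2βu²) du = (2j−1)!!/(4β)^j · √(π/(2β)), odd powers integrate to 0; here √(π/(2β)) = 0.63221. Derivatives: φ′ = (ik − 2βu)·φ, φ″ = ((ik − 2βu)² − 2β)·φ; the odd-in-u pieces drop out.
⟨T⟩ = 1.2976.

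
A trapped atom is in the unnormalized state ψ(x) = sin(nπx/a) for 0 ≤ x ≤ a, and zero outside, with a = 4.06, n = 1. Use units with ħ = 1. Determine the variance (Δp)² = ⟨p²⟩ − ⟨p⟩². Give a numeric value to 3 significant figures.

Compute ⟨p⟩ and ⟨p²⟩ separately; (Δp)² = ⟨p²⟩ − ⟨p⟩².
d/dx sin(nπx/a) = (nπ/a)·cos(nπx/a) and d²/dx² sin(nπx/a) = −(nπ/a)²·sin(nπx/a); on 0 ≤ x ≤ a, ∫sin²(nπx/a) dx = a/2 and ∫sin(nπx/a)·cos(nπx/a) dx = 0.
Normalization: ∫|ψ|² dx = 2.0300.
⟨p⟩ = 0.0000 and ⟨p²⟩ = 0.59875.
(Δp)² = 0.59875 − (0.0000)² = 0.59875.

0.599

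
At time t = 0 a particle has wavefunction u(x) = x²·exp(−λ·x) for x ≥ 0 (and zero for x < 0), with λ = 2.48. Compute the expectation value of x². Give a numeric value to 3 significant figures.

⟨x²⟩ = ∫ x²·|u|² dx / ∫|u|² dx (integrals over the domain).
Every integrand reduces to terms xʲ·e^(−2λx) on [0, ∞); use ∫₀^∞ xʲ·e^(−2λx) dx = j!/(2λ)^(j+1).
State is unnormalized: ∫|u|² dx = 0.0079947, and ∫u*·x²·u dx = 0.0097490, so ⟨x²⟩ = 0.0097490 / 0.0079947.
⟨x²⟩ = 1.2194.

1.22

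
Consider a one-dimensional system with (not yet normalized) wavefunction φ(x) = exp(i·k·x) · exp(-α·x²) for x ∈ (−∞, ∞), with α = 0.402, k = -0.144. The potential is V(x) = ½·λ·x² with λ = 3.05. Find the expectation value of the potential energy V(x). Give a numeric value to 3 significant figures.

0.948

⟨V⟩ = ∫ V(x)·|φ|² dx / ∫|φ|² dx.
Gaussian moments: ∫x^(2j)·e^(−2αx²) dx = (2j−1)!!/(4α)^j · √(π/(2α)), odd powers integrate to 0; here √(π/(2α)) = 1.9767.
State is unnormalized: ∫|φ|² dx = 1.9767, and ∫φ*·V(x)·φ dx = 1.8747, so ⟨V⟩ = 1.8747 / 1.9767.
⟨V⟩ = 0.94838.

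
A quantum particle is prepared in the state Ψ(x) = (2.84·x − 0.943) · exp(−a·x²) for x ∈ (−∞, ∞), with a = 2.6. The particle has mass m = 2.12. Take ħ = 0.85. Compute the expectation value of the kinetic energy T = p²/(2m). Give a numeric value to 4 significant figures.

0.8558

T = −(ħ²/2m) d²/dx², so ⟨T⟩ = −(ħ²/2m) ∫ Ψ*·Ψ'' dx / ∫|Ψ|² dx; with m = 2.12.
Expand each integrand as polynomial × e^(−2ax²) and use ∫x^(2j)·e^(−2ax²) dx = (2j−1)!!/(4a)^j · √(π/(2a)), odd powers → 0; here √(π/(2a)) = 0.77727. Differentiate with the product rule, d/dx e^(−ax²) = −2ax·e^(−ax²).
State is unnormalized: ∫|Ψ|² dx = 1.2940, and ∫Ψ*·(−ħ²/2m · Ψ'') dx = 1.1074, so ⟨T⟩ = 1.1074 / 1.2940.
⟨T⟩ = 0.85582.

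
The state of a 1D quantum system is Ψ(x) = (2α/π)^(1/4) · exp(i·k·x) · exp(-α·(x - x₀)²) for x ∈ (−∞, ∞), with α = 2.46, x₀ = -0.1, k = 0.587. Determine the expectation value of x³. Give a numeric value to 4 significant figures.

⟨x³⟩ = ∫ x³·|Ψ|² dx (integrals over the domain).
Gaussian moments (u = x − x₀): ∫u^(2j)·e^(−2αu²) du = (2j−1)!!/(4α)^j · √(π/(2α)), odd powers integrate to 0; here √(π/(2α)) = 0.79908.
⟨x³⟩ = -0.031488.

-0.03149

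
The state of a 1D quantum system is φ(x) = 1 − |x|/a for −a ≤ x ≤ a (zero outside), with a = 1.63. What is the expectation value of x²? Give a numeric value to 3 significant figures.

⟨x²⟩ = ∫ x²·|φ|² dx / ∫|φ|² dx (integrals over the domain).
φ is even, so ∫ over [−a, a] = 2∫₀ᵃ with φ = 1 − x/a there: ∫₀ᵃ (1 − x/a)² dx = a/3, ∫₀ᵃ x²(1 − x/a)² dx = a³/30, ∫₀ᵃ x⁴(1 − x/a)² dx = a⁵/105.
State is unnormalized: ∫|φ|² dx = 1.0867, and ∫φ*·x²·φ dx = 0.28872, so ⟨x²⟩ = 0.28872 / 1.0867.
⟨x²⟩ = 0.26569.

0.266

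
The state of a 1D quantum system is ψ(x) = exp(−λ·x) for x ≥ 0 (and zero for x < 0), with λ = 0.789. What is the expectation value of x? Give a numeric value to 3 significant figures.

⟨x⟩ = ∫ x·|ψ|² dx / ∫|ψ|² dx (integrals over the domain).
Every integrand reduces to terms xʲ·e^(−2λx) on [0, ∞); use ∫₀^∞ xʲ·e^(−2λx) dx = j!/(2λ)^(j+1).
State is unnormalized: ∫|ψ|² dx = 0.63371, and ∫ψ*·x·ψ dx = 0.40159, so ⟨x⟩ = 0.40159 / 0.63371.
⟨x⟩ = 0.63371.

0.634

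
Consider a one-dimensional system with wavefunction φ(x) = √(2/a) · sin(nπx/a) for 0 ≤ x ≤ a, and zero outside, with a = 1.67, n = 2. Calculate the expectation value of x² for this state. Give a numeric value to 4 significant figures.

0.8943

⟨x²⟩ = ∫ x²·|φ|² dx (integrals over the domain).
With sin²θ = (1 − cos2θ)/2 on 0 ≤ x ≤ a: ∫sin²(nπx/a) dx = a/2, ∫x·sin²(nπx/a) dx = a²/4, ∫x²·sin²(nπx/a) dx = a³·(1/6 − 1/(4n²π²)); higher powers xᵏ the same way, integrating xᵏ·cos(2nπx/a) by parts.
⟨x²⟩ = 0.89431.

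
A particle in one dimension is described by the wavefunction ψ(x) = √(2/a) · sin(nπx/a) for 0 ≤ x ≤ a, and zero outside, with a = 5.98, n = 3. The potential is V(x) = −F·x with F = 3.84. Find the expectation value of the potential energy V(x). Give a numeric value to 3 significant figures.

⟨V⟩ = ∫ V(x)·|ψ|² dx.
With sin²θ = (1 − cos2θ)/2 on 0 ≤ x ≤ a: ∫sin²(nπx/a) dx = a/2, ∫x·sin²(nπx/a) dx = a²/4, ∫x²·sin²(nπx/a) dx = a³·(1/6 − 1/(4n²π²)); higher powers xᵏ the same way, integrating xᵏ·cos(2nπx/a) by parts.
⟨V⟩ = -11.482.

-11.5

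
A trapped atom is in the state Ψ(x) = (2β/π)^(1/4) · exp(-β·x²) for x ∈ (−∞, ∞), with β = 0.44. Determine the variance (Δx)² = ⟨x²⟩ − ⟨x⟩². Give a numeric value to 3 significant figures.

Compute ⟨x⟩ and ⟨x²⟩ separately, then (Δx)² = ⟨x²⟩ − ⟨x⟩².
Gaussian moments: ∫x^(2j)·e^(−2βx²) dx = (2j−1)!!/(4β)^j · √(π/(2β)), odd powers integrate to 0; here √(π/(2β)) = 1.8894.
⟨x⟩ = 0.0000 and ⟨x²⟩ = 0.56818.
(Δx)² = 0.56818 − (0.0000)² = 0.56818.

0.568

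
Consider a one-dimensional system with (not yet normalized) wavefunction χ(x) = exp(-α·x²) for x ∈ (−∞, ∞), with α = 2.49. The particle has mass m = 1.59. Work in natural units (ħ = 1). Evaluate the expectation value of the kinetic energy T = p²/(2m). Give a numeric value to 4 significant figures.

T = −(ħ²/2m) d²/dx², so ⟨T⟩ = −(ħ²/2m) ∫ χ*·χ'' dx / ∫|χ|² dx; with m = 1.59.
Gaussian moments: ∫x^(2j)·e^(−2αx²) dx = (2j−1)!!/(4α)^j · √(π/(2α)), odd powers integrate to 0; here √(π/(2α)) = 0.79426. Derivatives: d/dx e^(−αx²) = −2αx·e^(−αx²), d²/dx² e^(−αx²) = (4α²x² − 2α)·e^(−αx²).
State is unnormalized: ∫|χ|² dx = 0.79426, and ∫χ*·(−ħ²/2m · χ'') dx = 0.62192, so ⟨T⟩ = 0.62192 / 0.79426.
⟨T⟩ = 0.78302.

0.7830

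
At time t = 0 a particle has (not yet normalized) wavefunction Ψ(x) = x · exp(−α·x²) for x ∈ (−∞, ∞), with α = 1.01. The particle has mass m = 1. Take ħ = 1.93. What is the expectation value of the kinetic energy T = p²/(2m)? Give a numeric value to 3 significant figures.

T = −(ħ²/2m) d²/dx², so ⟨T⟩ = −(ħ²/2m) ∫ Ψ*·Ψ'' dx / ∫|Ψ|² dx; with m = 1.
Expand each integrand as polynomial × e^(−2αx²) and use ∫x^(2j)·e^(−2αx²) dx = (2j−1)!!/(4α)^j · √(π/(2α)), odd powers → 0; here √(π/(2α)) = 1.2471. Differentiate with the product rule, d/dx e^(−αx²) = −2αx·e^(−αx²).
State is unnormalized: ∫|Ψ|² dx = 0.30869, and ∫Ψ*·(−ħ²/2m · Ψ'') dx = 1.7420, so ⟨T⟩ = 1.7420 / 0.30869.
⟨T⟩ = 5.6432.

5.64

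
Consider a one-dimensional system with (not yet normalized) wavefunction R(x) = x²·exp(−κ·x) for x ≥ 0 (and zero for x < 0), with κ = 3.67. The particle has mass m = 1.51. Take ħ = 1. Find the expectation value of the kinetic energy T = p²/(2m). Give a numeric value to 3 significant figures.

T = −(ħ²/2m) d²/dx², so ⟨T⟩ = −(ħ²/2m) ∫ R*·R'' dx / ∫|R|² dx; with m = 1.51.
Differentiate x²·exp(−κ·x) with the product rule; every integrand then reduces to terms xʲ·e^(−2κx) on [0, ∞), with ∫₀^∞ xʲ·e^(−2κx) dx = j!/(2κ)^(j+1).
State is unnormalized: ∫|R|² dx = 0.0011265, and ∫R*·(−ħ²/2m · R'') dx = 0.0016747, so ⟨T⟩ = 0.0016747 / 0.0011265.
⟨T⟩ = 1.4866.

1.49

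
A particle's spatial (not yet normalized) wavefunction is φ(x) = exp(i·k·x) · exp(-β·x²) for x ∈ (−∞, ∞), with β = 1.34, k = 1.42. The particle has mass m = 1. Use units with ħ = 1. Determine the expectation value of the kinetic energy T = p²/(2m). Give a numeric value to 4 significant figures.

T = −(ħ²/2m) d²/dx², so ⟨T⟩ = −(ħ²/2m) ∫ φ*·φ'' dx / ∫|φ|² dx; with m = 1.
Gaussian moments: ∫x^(2j)·e^(−2βx²) dx = (2j−1)!!/(4β)^j · √(π/(2β)), odd powers integrate to 0; here √(π/(2β)) = 1.0827. Derivatives: φ′ = (ik − 2βx)·φ, φ″ = ((ik − 2βx)² − 2β)·φ; the odd-in-x pieces drop out.
State is unnormalized: ∫|φ|² dx = 1.0827, and ∫φ*·(−ħ²/2m · φ'') dx = 1.8170, so ⟨T⟩ = 1.8170 / 1.0827.
⟨T⟩ = 1.6782.

1.678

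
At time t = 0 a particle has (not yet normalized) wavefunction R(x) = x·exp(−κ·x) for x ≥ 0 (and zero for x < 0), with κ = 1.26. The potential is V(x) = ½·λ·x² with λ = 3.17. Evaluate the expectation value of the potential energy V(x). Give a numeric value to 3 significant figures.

⟨V⟩ = ∫ V(x)·|R|² dx / ∫|R|² dx.
Every integrand reduces to terms xʲ·e^(−2κx) on [0, ∞); use ∫₀^∞ xʲ·e^(−2κx) dx = j!/(2κ)^(j+1).
State is unnormalized: ∫|R|² dx = 0.12498, and ∫R*·V(x)·R dx = 0.37432, so ⟨V⟩ = 0.37432 / 0.12498.
⟨V⟩ = 2.9951.

3.00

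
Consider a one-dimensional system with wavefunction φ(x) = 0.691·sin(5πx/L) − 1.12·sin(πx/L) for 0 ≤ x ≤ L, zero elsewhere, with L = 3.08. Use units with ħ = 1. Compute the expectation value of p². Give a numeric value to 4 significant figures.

7.925

p² φ = −ħ² d²φ/dx²; ⟨p²⟩ = −ħ² ∫ φ*·φ'' dx / ∫|φ|² dx.
d²/dx² sin(jπx/L) = −(jπ/L)²·sin(jπx/L); on 0 ≤ x ≤ L, ∫sin²(jπx/L) dx = L/2 and ∫sin(jπx/L)·sin(lπx/L) dx = 0 for j ≠ l, so only diagonal terms survive in ∫|φ|² and ∫φ·φ″; ∫φ·φ′ dx = [φ²/2] between the walls = 0.
State is unnormalized: ∫|φ|² dx = 2.6671, and ∫φ*·(−ħ² φ'') dx = 21.135, so ⟨p²⟩ = 21.135 / 2.6671.
⟨p²⟩ = 7.9245.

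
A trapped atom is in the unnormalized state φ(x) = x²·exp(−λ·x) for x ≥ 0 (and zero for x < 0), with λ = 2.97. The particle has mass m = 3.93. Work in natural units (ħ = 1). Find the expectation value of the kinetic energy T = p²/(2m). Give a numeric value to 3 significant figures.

T = −(ħ²/2m) d²/dx², so ⟨T⟩ = −(ħ²/2m) ∫ φ*·φ'' dx / ∫|φ|² dx; with m = 3.93.
Differentiate x²·exp(−λ·x) with the product rule; every integrand then reduces to terms xʲ·e^(−2λx) on [0, ∞), with ∫₀^∞ xʲ·e^(−2λx) dx = j!/(2λ)^(j+1).
State is unnormalized: ∫|φ|² dx = 0.0032455, and ∫φ*·(−ħ²/2m · φ'') dx = 0.0012141, so ⟨T⟩ = 0.0012141 / 0.0032455.
⟨T⟩ = 0.37408.

0.374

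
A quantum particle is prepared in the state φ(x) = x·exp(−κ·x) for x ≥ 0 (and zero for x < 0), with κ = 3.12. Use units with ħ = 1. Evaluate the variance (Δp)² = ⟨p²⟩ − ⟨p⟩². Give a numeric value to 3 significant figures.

9.73

Compute ⟨p⟩ and ⟨p²⟩ separately; (Δp)² = ⟨p²⟩ − ⟨p⟩².
Differentiate x·exp(−κ·x) with the product rule; every integrand then reduces to terms xʲ·e^(−2κx) on [0, ∞), with ∫₀^∞ xʲ·e^(−2κx) dx = j!/(2κ)^(j+1).
Normalization: ∫|φ|² dx = 0.0082314.
⟨p⟩ = 0.0000 and ⟨p²⟩ = 9.7344.
(Δp)² = 9.7344 − (0.0000)² = 9.7344.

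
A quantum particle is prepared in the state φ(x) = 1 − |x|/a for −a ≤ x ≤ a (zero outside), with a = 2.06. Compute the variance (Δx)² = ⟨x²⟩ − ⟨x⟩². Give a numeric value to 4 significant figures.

Compute ⟨x⟩ and ⟨x²⟩ separately, then (Δx)² = ⟨x²⟩ − ⟨x⟩².
φ is even, so ∫ over [−a, a] = 2∫₀ᵃ with φ = 1 − x/a there: ∫₀ᵃ (1 − x/a)² dx = a/3, ∫₀ᵃ x²(1 − x/a)² dx = a³/30, ∫₀ᵃ x⁴(1 − x/a)² dx = a⁵/105.
Normalization: ∫|φ|² dx = 1.3733.
⟨x⟩ = 0.0000 and ⟨x²⟩ = 0.42436.
(Δx)² = 0.42436 − (0.0000)² = 0.42436.

0.4244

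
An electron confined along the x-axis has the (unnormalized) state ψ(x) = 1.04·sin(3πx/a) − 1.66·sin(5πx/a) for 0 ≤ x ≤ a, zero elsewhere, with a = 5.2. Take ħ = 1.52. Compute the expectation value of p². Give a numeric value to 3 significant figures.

17.3

p² ψ = −ħ² d²ψ/dx²; ⟨p²⟩ = −ħ² ∫ ψ*·ψ'' dx / ∫|ψ|² dx.
d²/dx² sin(jπx/a) = −(jπ/a)²·sin(jπx/a); on 0 ≤ x ≤ a, ∫sin²(jπx/a) dx = a/2 and ∫sin(jπx/a)·sin(lπx/a) dx = 0 for j ≠ l, so only diagonal terms survive in ∫|ψ|² and ∫ψ·ψ″; ∫ψ·ψ′ dx = [ψ²/2] between the walls = 0.
State is unnormalized: ∫|ψ|² dx = 9.9767, and ∫ψ*·(−ħ² ψ'') dx = 172.39, so ⟨p²⟩ = 172.39 / 9.9767.
⟨p²⟩ = 17.279.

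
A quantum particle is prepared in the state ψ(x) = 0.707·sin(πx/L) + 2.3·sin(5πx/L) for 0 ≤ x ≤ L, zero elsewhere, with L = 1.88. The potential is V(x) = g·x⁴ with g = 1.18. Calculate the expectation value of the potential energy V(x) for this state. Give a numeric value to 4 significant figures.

⟨V⟩ = ∫ V(x)·|ψ|² dx / ∫|ψ|² dx.
On 0 ≤ x ≤ L (j ≠ l): ∫sin²(jπx/L) dx = L/2, ∫sin(jπx/L)·sin(lπx/L) dx = 0; diagonal moments ∫x·sin²(jπx/L) dx = L²/4, ∫x²·sin²(jπx/L) dx = L³·(1/6 − 1/(4j²π²)); cross terms ∫x·sin(jπx/L)·sin(lπx/L) dx = 0 for j + l even and −4jlL²/(π²(j² − l²)²) for j + l odd, ∫x²·sin(jπx/L)·sin(lπx/L) dx = (−1)^(j+l)·4jlL³/(π²(j² − l²)²); higher powers the same way via product-to-sum and parts.
State is unnormalized: ∫|ψ|² dx = 5.4425, and ∫ψ*·V(x)·ψ dx = 15.754, so ⟨V⟩ = 15.754 / 5.4425.
⟨V⟩ = 2.8946.

2.895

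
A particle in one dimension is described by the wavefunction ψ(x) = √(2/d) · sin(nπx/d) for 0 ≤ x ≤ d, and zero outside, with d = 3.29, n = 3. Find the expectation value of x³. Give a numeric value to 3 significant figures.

⟨x³⟩ = ∫ x³·|ψ|² dx (integrals over the domain).
With sin²θ = (1 − cos2θ)/2 on 0 ≤ x ≤ d: ∫sin²(nπx/d) dx = d/2, ∫x·sin²(nπx/d) dx = d²/4, ∫x²·sin²(nπx/d) dx = d³·(1/6 − 1/(4n²π²)); higher powers xᵏ the same way, integrating xᵏ·cos(2nπx/d) by parts.
⟨x³⟩ = 8.6021.

8.60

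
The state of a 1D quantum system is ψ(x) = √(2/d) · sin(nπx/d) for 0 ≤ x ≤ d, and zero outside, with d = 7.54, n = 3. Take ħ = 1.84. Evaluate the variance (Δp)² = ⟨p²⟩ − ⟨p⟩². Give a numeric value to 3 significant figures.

5.29

Compute ⟨p⟩ and ⟨p²⟩ separately; (Δp)² = ⟨p²⟩ − ⟨p⟩².
d/dx sin(nπx/d) = (nπ/d)·cos(nπx/d) and d²/dx² sin(nπx/d) = −(nπ/d)²·sin(nπx/d); on 0 ≤ x ≤ d, ∫sin²(nπx/d) dx = d/2 and ∫sin(nπx/d)·cos(nπx/d) dx = 0.
⟨p⟩ = 0.0000 and ⟨p²⟩ = 5.2898.
(Δp)² = 5.2898 − (0.0000)² = 5.2898.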